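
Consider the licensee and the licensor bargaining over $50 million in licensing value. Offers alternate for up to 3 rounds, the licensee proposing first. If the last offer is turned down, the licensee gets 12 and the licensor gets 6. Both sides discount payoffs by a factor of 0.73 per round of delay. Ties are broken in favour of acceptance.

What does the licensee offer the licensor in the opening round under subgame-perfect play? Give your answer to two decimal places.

Round 3 (the licensee proposes): the licensor gets 6 if talks fail, so the licensee offers 6 and keeps 44.
Round 2 (the licensor proposes): the licensee can get 44 next round, worth 0.73 × 44 = 32.12 now, so the licensor offers 32.12, keeping 17.88.
Round 1 (the licensee proposes): the licensor can get 17.88 next round, worth 0.73 × 17.88 = 13.0524 now, so the licensee offers 13.0524, keeping 36.9476.

13.05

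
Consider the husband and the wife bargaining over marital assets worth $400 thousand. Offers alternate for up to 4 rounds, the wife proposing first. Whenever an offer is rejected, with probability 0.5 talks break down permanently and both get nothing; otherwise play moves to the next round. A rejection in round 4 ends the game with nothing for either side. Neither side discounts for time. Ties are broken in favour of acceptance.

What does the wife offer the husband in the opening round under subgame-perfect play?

150

Round 4 (the husband proposes): rejection yields 0 for the wife; the husband offers 0 and keeps 400.
Round 3 (the wife proposes): rejecting gives the husband an expected 0.5 × 400 = 200, so the wife offers 200, keeping 200.
Round 2 (the husband proposes): rejecting gives the wife an expected 0.5 × 200 = 100; the husband offers that and keeps 300.
Round 1 (the wife proposes): rejecting gives the husband an expected 0.5 × 300 = 150; the wife offers that and keeps 250.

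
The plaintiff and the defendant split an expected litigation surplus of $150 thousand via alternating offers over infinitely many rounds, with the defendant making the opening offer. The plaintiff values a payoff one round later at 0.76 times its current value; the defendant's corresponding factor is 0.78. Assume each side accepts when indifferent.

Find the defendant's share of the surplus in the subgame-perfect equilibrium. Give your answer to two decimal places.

Let x be the defendant's share when the defendant proposes and y be the plaintiff's share when the plaintiff proposes.
The plaintiff accepts iff offered ≥ 0.76·y, so x = 150 − 0.76y. Symmetrically y = 150 − 0.78x.
Substituting: x = 150 − 0.76(150 − 0.78x), giving x(1 − 0.78·0.76) = 150(1 − 0.76).
So x = 150 × 0.24 / 0.4072 ≈ 88.4086, and the plaintiff receives 150 − x ≈ 61.5914.

88.41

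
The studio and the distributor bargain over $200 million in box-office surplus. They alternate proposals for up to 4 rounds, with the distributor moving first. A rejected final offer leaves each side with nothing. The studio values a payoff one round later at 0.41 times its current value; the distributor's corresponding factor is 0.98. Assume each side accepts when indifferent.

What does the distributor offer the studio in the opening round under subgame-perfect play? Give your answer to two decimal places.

Round 4 (the studio proposes): rejection yields 0 for the distributor; the studio offers 0 and keeps 200.
Round 3 (the distributor proposes): the studio can get 200 next round, worth 0.41 × 200 = 82 now; the distributor offers that and keeps 118.
Round 2 (the studio proposes): the distributor can get 118 next round, worth 0.98 × 118 = 115.64 now. The studio offers 115.64 and keeps 200 − 115.64 = 84.36.
Round 1 (the distributor proposes): the studio can get 84.36 next round, worth 0.41 × 84.36 = 34.5876 now. The distributor offers 34.5876 and keeps 200 − 34.5876 = 165.4124.

34.59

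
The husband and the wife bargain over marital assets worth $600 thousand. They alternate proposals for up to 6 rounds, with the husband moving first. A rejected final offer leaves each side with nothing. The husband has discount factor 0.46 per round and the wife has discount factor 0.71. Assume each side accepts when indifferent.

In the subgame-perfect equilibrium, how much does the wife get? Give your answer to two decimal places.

Round 6 (the wife proposes): the husband will accept anything ≥ 0, so the wife offers 0 and keeps 600.
Round 5 (the husband proposes): the wife can get 600 next round, worth 0.71 × 600 = 426 now; the husband offers that and keeps 174.
Round 4 (the wife proposes): the husband can get 174 next round, worth 0.46 × 174 = 80.04 now. The wife offers 80.04 and keeps 600 − 80.04 = 519.96.
Round 3 (the husband proposes): the wife can get 519.96 next round, worth 0.71 × 519.96 = 369.1716 now; the husband offers that and keeps 230.8284.
Round 2 (the wife proposes): the husband can get 230.8284 next round, worth 0.46 × 230.8284 = 106.181064 now, so the wife offers 106.181064, keeping 493.818936.
Round 1 (the husband proposes): the wife can get 493.818936 next round, worth 0.71 × 493.818936 = 350.61144456 now. The husband offers 350.61144456 and keeps 600 − 350.61144456 = 249.38855544.

350.61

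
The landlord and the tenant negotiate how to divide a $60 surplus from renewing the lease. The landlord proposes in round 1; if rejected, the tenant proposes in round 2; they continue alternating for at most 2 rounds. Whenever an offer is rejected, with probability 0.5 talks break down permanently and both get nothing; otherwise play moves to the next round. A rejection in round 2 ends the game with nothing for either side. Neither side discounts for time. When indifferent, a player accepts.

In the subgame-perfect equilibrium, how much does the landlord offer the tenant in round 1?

Round 2 (the tenant proposes): the landlord will accept anything ≥ 0, so the tenant offers 0 and keeps 60.
Round 1 (the landlord proposes): rejecting gives the tenant an expected 0.5 × 60 = 30, so the landlord offers 30, keeping 30.

30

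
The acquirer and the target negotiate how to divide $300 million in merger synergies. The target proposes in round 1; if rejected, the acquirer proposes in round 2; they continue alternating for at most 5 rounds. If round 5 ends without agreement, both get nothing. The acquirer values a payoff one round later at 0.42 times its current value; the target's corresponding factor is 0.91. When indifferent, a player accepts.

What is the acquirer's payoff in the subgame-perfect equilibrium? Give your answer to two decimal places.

15.67

Round 5 (the target proposes): the acquirer will accept anything ≥ 0, so the target offers 0 and keeps 300.
Round 4 (the acquirer proposes): the target can get 300 next round, worth 0.91 × 300 = 273 now. The acquirer offers 273 and keeps 300 − 273 = 27.
Round 3 (the target proposes): the acquirer can get 27 next round, worth 0.42 × 27 = 11.34 now, so the target offers 11.34, keeping 288.66.
Round 2 (the acquirer proposes): the target can get 288.66 next round, worth 0.91 × 288.66 = 262.6806 now; the acquirer offers that and keeps 37.3194.
Round 1 (the target proposes): the acquirer can get 37.3194 next round, worth 0.42 × 37.3194 = 15.674148 now; the target offers that and keeps 284.325852.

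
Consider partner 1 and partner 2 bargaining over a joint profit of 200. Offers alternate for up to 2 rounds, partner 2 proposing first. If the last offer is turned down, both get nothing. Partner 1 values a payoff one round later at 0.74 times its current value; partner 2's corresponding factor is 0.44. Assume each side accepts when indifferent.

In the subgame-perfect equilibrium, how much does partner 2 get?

Work backward from the last round.
Round 2 (partner 1 proposes): rejection yields 0 for partner 2; partner 1 offers 0 and keeps 200.
Round 1 (partner 2 proposes): partner 1 can get 200 next round, worth 0.74 × 200 = 148 now, so partner 2 offers 148, keeping 52.

52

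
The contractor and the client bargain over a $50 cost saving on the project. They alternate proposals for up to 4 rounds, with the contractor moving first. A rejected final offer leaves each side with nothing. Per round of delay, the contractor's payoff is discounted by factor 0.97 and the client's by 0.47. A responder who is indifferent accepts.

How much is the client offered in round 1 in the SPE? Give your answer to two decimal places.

11.42

Solve by backward induction from round 4.
Round 4 (the client proposes): the contractor will accept anything ≥ 0, so the client offers 0 and keeps 50.
Round 3 (the contractor proposes): the client can get 50 next round, worth 0.47 × 50 = 23.5 now, so the contractor offers 23.5, keeping 26.5.
Round 2 (the client proposes): the contractor can get 26.5 next round, worth 0.97 × 26.5 = 25.705 now; the client offers that and keeps 24.295.
Round 1 (the contractor proposes): the client can get 24.295 next round, worth 0.47 × 24.295 = 11.41865 now; the contractor offers that and keeps 38.58135.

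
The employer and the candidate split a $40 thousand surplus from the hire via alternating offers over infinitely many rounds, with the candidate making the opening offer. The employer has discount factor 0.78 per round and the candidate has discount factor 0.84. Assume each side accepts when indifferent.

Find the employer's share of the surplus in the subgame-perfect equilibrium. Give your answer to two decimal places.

14.48

Let x be the candidate's share when the candidate proposes and y be the employer's share when the employer proposes.
The employer accepts iff offered ≥ 0.78·y, so x = 40 − 0.78y. Symmetrically y = 40 − 0.84x.
Substituting: x = 40 − 0.78(40 − 0.84x), giving x(1 − 0.84·0.78) = 40(1 − 0.78).
So x = 40 × 0.22 / 0.3448 ≈ 25.5220, and the employer receives 40 − x ≈ 14.4780.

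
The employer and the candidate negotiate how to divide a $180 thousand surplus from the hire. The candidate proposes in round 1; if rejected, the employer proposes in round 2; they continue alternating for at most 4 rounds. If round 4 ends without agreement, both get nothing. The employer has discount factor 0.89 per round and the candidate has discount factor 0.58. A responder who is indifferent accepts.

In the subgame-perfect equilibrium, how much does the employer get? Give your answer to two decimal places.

Round 4 (the employer proposes): the candidate will accept anything ≥ 0, so the employer offers 0 and keeps 180.
Round 3 (the candidate proposes): the employer can get 180 next round, worth 0.89 × 180 = 160.2 now. The candidate offers 160.2 and keeps 180 − 160.2 = 19.8.
Round 2 (the employer proposes): the candidate can get 19.8 next round, worth 0.58 × 19.8 = 11.484 now; the employer offers that and keeps 168.516.
Round 1 (the candidate proposes): the employer can get 168.516 next round, worth 0.89 × 168.516 = 149.97924 now. The candidate offers 149.97924 and keeps 180 − 149.97924 = 30.02076.

149.98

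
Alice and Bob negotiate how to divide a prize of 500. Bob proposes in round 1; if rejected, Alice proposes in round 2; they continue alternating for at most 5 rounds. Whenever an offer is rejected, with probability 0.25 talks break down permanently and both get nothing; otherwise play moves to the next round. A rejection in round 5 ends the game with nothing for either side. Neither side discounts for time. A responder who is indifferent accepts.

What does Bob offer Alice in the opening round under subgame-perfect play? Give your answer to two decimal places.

146.48

By backward induction:
Round 5 (Bob proposes): Alice will accept anything ≥ 0, so Bob offers 0 and keeps 500.
Round 4 (Alice proposes): rejecting gives Bob an expected 0.75 × 500 = 375, so Alice offers 375, keeping 125.
Round 3 (Bob proposes): rejecting gives Alice an expected 0.75 × 125 = 93.75; Bob offers that and keeps 406.25.
Round 2 (Alice proposes): rejecting gives Bob an expected 0.75 × 406.25 = 304.6875. Alice offers 304.6875 and keeps 500 − 304.6875 = 195.3125.
Round 1 (Bob proposes): rejecting gives Alice an expected 0.75 × 195.3125 = 146.484375. Bob offers 146.484375 and keeps 500 − 146.484375 = 353.515625.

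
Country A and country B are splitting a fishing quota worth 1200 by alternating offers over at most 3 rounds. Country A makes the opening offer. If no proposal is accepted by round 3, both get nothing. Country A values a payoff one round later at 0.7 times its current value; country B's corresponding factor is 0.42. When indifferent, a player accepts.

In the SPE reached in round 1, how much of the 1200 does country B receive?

Work backward from the last round.
Round 3 (country A proposes): rejection yields 0 for country B; country A offers 0 and keeps 1200.
Round 2 (country B proposes): country A can get 1200 next round, worth 0.7 × 1200 = 840 now; country B offers that and keeps 360.
Round 1 (country A proposes): country B can get 360 next round, worth 0.42 × 360 = 151.2 now. Country A offers 151.2 and keeps 1200 − 151.2 = 1048.8.

151.2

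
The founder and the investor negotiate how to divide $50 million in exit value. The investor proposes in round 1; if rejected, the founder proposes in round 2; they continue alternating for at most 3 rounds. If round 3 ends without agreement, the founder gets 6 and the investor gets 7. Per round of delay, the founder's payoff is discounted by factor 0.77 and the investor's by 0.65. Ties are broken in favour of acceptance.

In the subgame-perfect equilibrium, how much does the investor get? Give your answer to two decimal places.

33.52

Round 3 (the investor proposes): the founder gets 6 if talks fail, so the investor offers 6 and keeps 44.
Round 2 (the founder proposes): the investor can get 44 next round, worth 0.65 × 44 = 28.6 now, so the founder offers 28.6, keeping 21.4.
Round 1 (the investor proposes): the founder can get 21.4 next round, worth 0.77 × 21.4 = 16.478 now. The investor offers 16.478 and keeps 50 − 16.478 = 33.522.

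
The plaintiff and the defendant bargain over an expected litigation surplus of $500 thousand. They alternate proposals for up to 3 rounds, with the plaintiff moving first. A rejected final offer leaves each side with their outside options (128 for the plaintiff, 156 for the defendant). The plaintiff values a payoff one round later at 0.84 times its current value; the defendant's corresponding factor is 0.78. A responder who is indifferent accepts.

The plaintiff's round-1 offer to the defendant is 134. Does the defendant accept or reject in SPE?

Round 3 (the plaintiff proposes): the defendant gets 156 if talks fail, so the plaintiff offers 156 and keeps 344.
Round 2 (the defendant proposes): the plaintiff can get 344 next round, worth 0.84 × 344 = 288.96 now, so the defendant offers 288.96, keeping 211.04.
So by rejecting in round 1, the defendant gets 211.04 next round, worth 0.78 × 211.04 = 164.6112 now.
Offer 134 < 164.6112, so the defendant rejects.

Reject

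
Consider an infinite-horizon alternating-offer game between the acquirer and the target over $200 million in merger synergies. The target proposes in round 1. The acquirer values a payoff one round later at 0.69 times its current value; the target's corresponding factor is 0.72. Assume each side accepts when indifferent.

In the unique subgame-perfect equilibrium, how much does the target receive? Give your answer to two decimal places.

In a stationary SPE each proposer offers the other exactly their discounted continuation value.
If the target keeps x when proposing and the acquirer keeps y when proposing, then x = 200 − 0.69y and y = 200 − 0.72x.
Solving: x = 200(1 − 0.69) / (1 − 0.72·0.69) = 62 / 0.5032 ≈ 123.2114.
The acquirer gets 200 − 123.2114 ≈ 76.7886.

123.21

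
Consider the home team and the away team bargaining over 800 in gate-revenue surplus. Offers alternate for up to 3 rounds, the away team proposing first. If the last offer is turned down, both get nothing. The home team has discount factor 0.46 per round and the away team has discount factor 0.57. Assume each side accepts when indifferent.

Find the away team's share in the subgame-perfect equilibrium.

641.76

Solve by backward induction from round 3.
Round 3 (the away team proposes): rejection yields 0 for the home team; the away team offers 0 and keeps 800.
Round 2 (the home team proposes): the away team can get 800 next round, worth 0.57 × 800 = 456 now. The home team offers 456 and keeps 800 − 456 = 344.
Round 1 (the away team proposes): the home team can get 344 next round, worth 0.46 × 344 = 158.24 now, so the away team offers 158.24, keeping 641.76.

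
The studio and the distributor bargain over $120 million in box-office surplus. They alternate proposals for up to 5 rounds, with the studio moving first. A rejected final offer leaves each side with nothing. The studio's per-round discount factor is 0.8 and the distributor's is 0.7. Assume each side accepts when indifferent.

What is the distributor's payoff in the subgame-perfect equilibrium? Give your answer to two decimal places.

26.21

Solve by backward induction from round 5.
Round 5 (the studio proposes): the distributor will accept anything ≥ 0, so the studio offers 0 and keeps 120.
Round 4 (the distributor proposes): the studio can get 120 next round, worth 0.8 × 120 = 96 now; the distributor offers that and keeps 24.
Round 3 (the studio proposes): the distributor can get 24 next round, worth 0.7 × 24 = 16.8 now, so the studio offers 16.8, keeping 103.2.
Round 2 (the distributor proposes): the studio can get 103.2 next round, worth 0.8 × 103.2 = 82.56 now, so the distributor offers 82.56, keeping 37.44.
Round 1 (the studio proposes): the distributor can get 37.44 next round, worth 0.7 × 37.44 = 26.208 now, so the studio offers 26.208, keeping 93.792.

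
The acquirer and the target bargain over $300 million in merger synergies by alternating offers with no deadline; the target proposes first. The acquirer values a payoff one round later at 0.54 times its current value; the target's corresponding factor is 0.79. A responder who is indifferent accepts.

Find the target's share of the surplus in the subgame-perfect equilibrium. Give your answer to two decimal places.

240.67

In a stationary SPE each proposer offers the other exactly their discounted continuation value.
If the target keeps x when proposing and the acquirer keeps y when proposing, then x = 300 − 0.54y and y = 300 − 0.79x.
Solving: x = 300(1 − 0.54) / (1 − 0.79·0.54) = 138 / 0.5734 ≈ 240.6697.
The acquirer gets 300 − 240.6697 ≈ 59.3303.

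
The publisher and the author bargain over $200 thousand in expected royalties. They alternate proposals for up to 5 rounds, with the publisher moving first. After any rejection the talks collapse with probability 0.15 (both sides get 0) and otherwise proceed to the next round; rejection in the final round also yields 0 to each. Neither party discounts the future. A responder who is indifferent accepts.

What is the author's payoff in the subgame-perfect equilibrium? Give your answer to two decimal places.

By backward induction:
Round 5 (the publisher proposes): the author will accept anything ≥ 0, so the publisher offers 0 and keeps 200.
Round 4 (the author proposes): rejecting gives the publisher an expected 0.85 × 200 = 170; the author offers that and keeps 30.
Round 3 (the publisher proposes): rejecting gives the author an expected 0.85 × 30 = 25.5. The publisher offers 25.5 and keeps 200 − 25.5 = 174.5.
Round 2 (the author proposes): rejecting gives the publisher an expected 0.85 × 174.5 = 148.325. The author offers 148.325 and keeps 200 − 148.325 = 51.675.
Round 1 (the publisher proposes): rejecting gives the author an expected 0.85 × 51.675 = 43.92375, so the publisher offers 43.92375, keeping 156.07625.

43.92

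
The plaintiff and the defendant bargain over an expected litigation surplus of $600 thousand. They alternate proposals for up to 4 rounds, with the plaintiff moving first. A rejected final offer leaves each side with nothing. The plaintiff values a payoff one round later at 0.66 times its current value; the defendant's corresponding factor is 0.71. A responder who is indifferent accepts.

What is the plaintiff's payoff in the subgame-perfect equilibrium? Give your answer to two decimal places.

Round 4 (the defendant proposes): the plaintiff will accept anything ≥ 0, so the defendant offers 0 and keeps 600.
Round 3 (the plaintiff proposes): the defendant can get 600 next round, worth 0.71 × 600 = 426 now, so the plaintiff offers 426, keeping 174.
Round 2 (the defendant proposes): the plaintiff can get 174 next round, worth 0.66 × 174 = 114.84 now, so the defendant offers 114.84, keeping 485.16.
Round 1 (the plaintiff proposes): the defendant can get 485.16 next round, worth 0.71 × 485.16 = 344.4636 now. The plaintiff offers 344.4636 and keeps 600 − 344.4636 = 255.5364.

255.54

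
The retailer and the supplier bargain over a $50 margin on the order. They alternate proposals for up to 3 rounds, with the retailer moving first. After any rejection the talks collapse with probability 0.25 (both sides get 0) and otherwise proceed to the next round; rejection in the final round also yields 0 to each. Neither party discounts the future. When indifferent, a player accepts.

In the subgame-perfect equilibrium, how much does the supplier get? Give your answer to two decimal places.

Round 3 (the retailer proposes): the supplier will accept anything ≥ 0, so the retailer offers 0 and keeps 50.
Round 2 (the supplier proposes): rejecting gives the retailer an expected 0.75 × 50 = 37.5. The supplier offers 37.5 and keeps 50 − 37.5 = 12.5.
Round 1 (the retailer proposes): rejecting gives the supplier an expected 0.75 × 12.5 = 9.375, so the retailer offers 9.375, keeping 40.625.

9.38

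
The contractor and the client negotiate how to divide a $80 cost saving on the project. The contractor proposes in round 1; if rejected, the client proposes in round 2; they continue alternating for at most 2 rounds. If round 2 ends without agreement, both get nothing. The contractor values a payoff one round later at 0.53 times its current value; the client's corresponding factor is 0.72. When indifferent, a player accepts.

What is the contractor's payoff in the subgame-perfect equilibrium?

Solve by backward induction from round 2.
Round 2 (the client proposes): rejection yields 0 for the contractor; the client offers 0 and keeps 80.
Round 1 (the contractor proposes): the client can get 80 next round, worth 0.72 × 80 = 57.6 now; the contractor offers that and keeps 22.4.

22.4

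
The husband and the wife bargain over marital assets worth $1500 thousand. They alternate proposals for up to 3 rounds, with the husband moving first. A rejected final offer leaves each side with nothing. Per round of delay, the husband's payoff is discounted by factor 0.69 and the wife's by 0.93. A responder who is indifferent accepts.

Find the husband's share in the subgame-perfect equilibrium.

1067.55

Round 3 (the husband proposes): the wife will accept anything ≥ 0, so the husband offers 0 and keeps 1500.
Round 2 (the wife proposes): the husband can get 1500 next round, worth 0.69 × 1500 = 1035 now. The wife offers 1035 and keeps 1500 − 1035 = 465.
Round 1 (the husband proposes): the wife can get 465 next round, worth 0.93 × 465 = 432.45 now, so the husband offers 432.45, keeping 1067.55.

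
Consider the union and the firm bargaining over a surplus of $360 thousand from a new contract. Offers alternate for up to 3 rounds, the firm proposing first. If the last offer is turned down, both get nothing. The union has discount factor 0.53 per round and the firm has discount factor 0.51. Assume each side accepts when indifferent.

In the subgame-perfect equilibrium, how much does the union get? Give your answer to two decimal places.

By backward induction:
Round 3 (the firm proposes): rejection yields 0 for the union; the firm offers 0 and keeps 360.
Round 2 (the union proposes): the firm can get 360 next round, worth 0.51 × 360 = 183.6 now. The union offers 183.6 and keeps 360 − 183.6 = 176.4.
Round 1 (the firm proposes): the union can get 176.4 next round, worth 0.53 × 176.4 = 93.492 now, so the firm offers 93.492, keeping 266.508.

93.49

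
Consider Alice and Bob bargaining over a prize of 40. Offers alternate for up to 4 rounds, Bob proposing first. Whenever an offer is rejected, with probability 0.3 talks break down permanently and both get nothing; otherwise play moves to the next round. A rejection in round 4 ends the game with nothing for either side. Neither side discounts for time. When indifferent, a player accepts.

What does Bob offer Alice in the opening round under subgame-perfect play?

By backward induction:
Round 4 (Alice proposes): rejection yields 0 for Bob; Alice offers 0 and keeps 40.
Round 3 (Bob proposes): rejecting gives Alice an expected 0.7 × 40 = 28; Bob offers that and keeps 12.
Round 2 (Alice proposes): rejecting gives Bob an expected 0.7 × 12 = 8.4, so Alice offers 8.4, keeping 31.6.
Round 1 (Bob proposes): rejecting gives Alice an expected 0.7 × 31.6 = 22.12; Bob offers that and keeps 17.88.

22.12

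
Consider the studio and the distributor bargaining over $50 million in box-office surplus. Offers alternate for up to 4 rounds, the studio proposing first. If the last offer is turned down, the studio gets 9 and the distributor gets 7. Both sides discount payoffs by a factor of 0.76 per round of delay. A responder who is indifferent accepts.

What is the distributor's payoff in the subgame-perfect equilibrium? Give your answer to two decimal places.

Round 4 (the distributor proposes): the studio gets 9 if talks fail, so the distributor offers 9 and keeps 41.
Round 3 (the studio proposes): the distributor can get 41 next round, worth 0.76 × 41 = 31.16 now; the studio offers that and keeps 18.84.
Round 2 (the distributor proposes): the studio can get 18.84 next round, worth 0.76 × 18.84 = 14.3184 now. The distributor offers 14.3184 and keeps 50 − 14.3184 = 35.6816.
Round 1 (the studio proposes): the distributor can get 35.6816 next round, worth 0.76 × 35.6816 = 27.118016 now, so the studio offers 27.118016, keeping 22.881984.

27.12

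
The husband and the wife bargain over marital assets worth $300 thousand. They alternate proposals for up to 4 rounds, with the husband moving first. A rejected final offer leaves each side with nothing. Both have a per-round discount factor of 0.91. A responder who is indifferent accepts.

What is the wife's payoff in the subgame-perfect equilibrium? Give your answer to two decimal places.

By backward induction:
Round 4 (the wife proposes): the husband will accept anything ≥ 0, so the wife offers 0 and keeps 300.
Round 3 (the husband proposes): the wife can get 300 next round, worth 0.91 × 300 = 273 now; the husband offers that and keeps 27.
Round 2 (the wife proposes): the husband can get 27 next round, worth 0.91 × 27 = 24.57 now, so the wife offers 24.57, keeping 275.43.
Round 1 (the husband proposes): the wife can get 275.43 next round, worth 0.91 × 275.43 = 250.6413 now; the husband offers that and keeps 49.3587.

250.64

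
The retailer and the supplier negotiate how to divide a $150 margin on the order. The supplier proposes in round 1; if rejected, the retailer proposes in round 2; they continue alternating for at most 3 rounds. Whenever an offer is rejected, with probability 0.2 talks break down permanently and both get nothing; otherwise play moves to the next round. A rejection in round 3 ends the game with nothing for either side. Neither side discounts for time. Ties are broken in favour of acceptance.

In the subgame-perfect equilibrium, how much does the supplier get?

126

Round 3 (the supplier proposes): rejection yields 0 for the retailer; the supplier offers 0 and keeps 150.
Round 2 (the retailer proposes): rejecting gives the supplier an expected 0.8 × 150 = 120. The retailer offers 120 and keeps 150 − 120 = 30.
Round 1 (the supplier proposes): rejecting gives the retailer an expected 0.8 × 30 = 24. The supplier offers 24 and keeps 150 − 24 = 126.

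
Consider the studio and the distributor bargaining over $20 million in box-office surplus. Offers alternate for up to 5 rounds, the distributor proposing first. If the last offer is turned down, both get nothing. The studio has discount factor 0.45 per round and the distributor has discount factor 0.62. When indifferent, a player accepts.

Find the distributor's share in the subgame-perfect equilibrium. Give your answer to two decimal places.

Round 5 (the distributor proposes): the studio will accept anything ≥ 0, so the distributor offers 0 and keeps 20.
Round 4 (the studio proposes): the distributor can get 20 next round, worth 0.62 × 20 = 12.4 now, so the studio offers 12.4, keeping 7.6.
Round 3 (the distributor proposes): the studio can get 7.6 next round, worth 0.45 × 7.6 = 3.42 now. The distributor offers 3.42 and keeps 20 − 3.42 = 16.58.
Round 2 (the studio proposes): the distributor can get 16.58 next round, worth 0.62 × 16.58 = 10.2796 now. The studio offers 10.2796 and keeps 20 − 10.2796 = 9.7204.
Round 1 (the distributor proposes): the studio can get 9.7204 next round, worth 0.45 × 9.7204 = 4.37418 now. The distributor offers 4.37418 and keeps 20 − 4.37418 = 15.62582.

15.63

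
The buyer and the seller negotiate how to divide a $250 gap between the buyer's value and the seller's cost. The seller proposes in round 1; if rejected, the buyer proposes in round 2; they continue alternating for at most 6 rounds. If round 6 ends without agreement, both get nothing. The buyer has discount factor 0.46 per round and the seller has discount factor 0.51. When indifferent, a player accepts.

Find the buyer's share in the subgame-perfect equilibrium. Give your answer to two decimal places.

Work backward from the last round.
Round 6 (the buyer proposes): rejection yields 0 for the seller; the buyer offers 0 and keeps 250.
Round 5 (the seller proposes): the buyer can get 250 next round, worth 0.46 × 250 = 115 now, so the seller offers 115, keeping 135.
Round 4 (the buyer proposes): the seller can get 135 next round, worth 0.51 × 135 = 68.85 now. The buyer offers 68.85 and keeps 250 − 68.85 = 181.15.
Round 3 (the seller proposes): the buyer can get 181.15 next round, worth 0.46 × 181.15 = 83.329 now; the seller offers that and keeps 166.671.
Round 2 (the buyer proposes): the seller can get 166.671 next round, worth 0.51 × 166.671 = 85.00221 now, so the buyer offers 85.00221, keeping 164.99779.
Round 1 (the seller proposes): the buyer can get 164.99779 next round, worth 0.46 × 164.99779 = 75.8989834 now; the seller offers that and keeps 174.1010166.

75.90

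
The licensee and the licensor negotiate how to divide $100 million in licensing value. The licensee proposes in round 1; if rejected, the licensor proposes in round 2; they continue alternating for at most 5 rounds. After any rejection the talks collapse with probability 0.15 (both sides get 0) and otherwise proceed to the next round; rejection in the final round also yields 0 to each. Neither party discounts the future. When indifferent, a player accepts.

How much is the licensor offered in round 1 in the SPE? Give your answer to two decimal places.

Round 5 (the licensee proposes): the licensor will accept anything ≥ 0, so the licensee offers 0 and keeps 100.
Round 4 (the licensor proposes): rejecting gives the licensee an expected 0.85 × 100 = 85, so the licensor offers 85, keeping 15.
Round 3 (the licensee proposes): rejecting gives the licensor an expected 0.85 × 15 = 12.75; the licensee offers that and keeps 87.25.
Round 2 (the licensor proposes): rejecting gives the licensee an expected 0.85 × 87.25 = 74.1625; the licensor offers that and keeps 25.8375.
Round 1 (the licensee proposes): rejecting gives the licensor an expected 0.85 × 25.8375 = 21.961875, so the licensee offers 21.961875, keeping 78.038125.

21.96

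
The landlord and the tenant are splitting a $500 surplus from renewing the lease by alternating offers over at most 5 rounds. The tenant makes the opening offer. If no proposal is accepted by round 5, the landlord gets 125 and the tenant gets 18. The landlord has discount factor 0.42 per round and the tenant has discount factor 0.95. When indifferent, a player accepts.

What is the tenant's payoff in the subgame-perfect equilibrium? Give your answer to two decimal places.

By backward induction:
Round 5 (the tenant proposes): the landlord gets 125 if talks fail, so the tenant offers 125 and keeps 375.
Round 4 (the landlord proposes): the tenant can get 375 next round, worth 0.95 × 375 = 356.25 now. The landlord offers 356.25 and keeps 500 − 356.25 = 143.75.
Round 3 (the tenant proposes): the landlord can get 143.75 next round, worth 0.42 × 143.75 = 60.375 now; the tenant offers that and keeps 439.625.
Round 2 (the landlord proposes): the tenant can get 439.625 next round, worth 0.95 × 439.625 = 417.64375 now, so the landlord offers 417.64375, keeping 82.35625.
Round 1 (the tenant proposes): the landlord can get 82.35625 next round, worth 0.42 × 82.35625 = 34.589625 now, so the tenant offers 34.589625, keeping 465.410375.

465.41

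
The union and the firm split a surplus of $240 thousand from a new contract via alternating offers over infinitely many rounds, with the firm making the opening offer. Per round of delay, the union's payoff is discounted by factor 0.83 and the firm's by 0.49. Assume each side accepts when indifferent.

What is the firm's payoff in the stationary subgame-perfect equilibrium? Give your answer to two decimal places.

68.77

Let x be the firm's share when the firm proposes and y be the union's share when the union proposes.
The union accepts iff offered ≥ 0.83·y, so x = 240 − 0.83y. Symmetrically y = 240 − 0.49x.
Substituting: x = 240 − 0.83(240 − 0.49x), giving x(1 − 0.49·0.83) = 240(1 − 0.83).
So x = 240 × 0.17 / 0.5933 ≈ 68.7679, and the union receives 240 − x ≈ 171.2321.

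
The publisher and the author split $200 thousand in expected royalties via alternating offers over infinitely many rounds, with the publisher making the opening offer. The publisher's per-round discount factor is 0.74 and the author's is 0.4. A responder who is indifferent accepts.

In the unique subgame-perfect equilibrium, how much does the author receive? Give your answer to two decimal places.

29.55

Let x be the publisher's share when the publisher proposes and y be the author's share when the author proposes.
The author accepts iff offered ≥ 0.4·y, so x = 200 − 0.4y. Symmetrically y = 200 − 0.74x.
Substituting: x = 200 − 0.4(200 − 0.74x), giving x(1 − 0.74·0.4) = 200(1 − 0.4).
So x = 200 × 0.6 / 0.704 ≈ 170.4545, and the author receives 200 − x ≈ 29.5455.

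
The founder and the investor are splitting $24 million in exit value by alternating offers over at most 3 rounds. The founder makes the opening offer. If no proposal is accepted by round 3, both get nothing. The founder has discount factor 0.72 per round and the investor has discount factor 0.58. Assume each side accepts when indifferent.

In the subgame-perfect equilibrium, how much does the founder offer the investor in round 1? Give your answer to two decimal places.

Round 3 (the founder proposes): the investor will accept anything ≥ 0, so the founder offers 0 and keeps 24.
Round 2 (the investor proposes): the founder can get 24 next round, worth 0.72 × 24 = 17.28 now. The investor offers 17.28 and keeps 24 − 17.28 = 6.72.
Round 1 (the founder proposes): the investor can get 6.72 next round, worth 0.58 × 6.72 = 3.8976 now. The founder offers 3.8976 and keeps 24 − 3.8976 = 20.1024.

3.90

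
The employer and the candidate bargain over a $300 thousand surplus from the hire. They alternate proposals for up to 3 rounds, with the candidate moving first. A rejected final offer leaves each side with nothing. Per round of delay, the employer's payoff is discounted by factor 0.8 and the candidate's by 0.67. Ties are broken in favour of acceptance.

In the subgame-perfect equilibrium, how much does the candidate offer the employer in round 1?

79.2

By backward induction:
Round 3 (the candidate proposes): rejection yields 0 for the employer; the candidate offers 0 and keeps 300.
Round 2 (the employer proposes): the candidate can get 300 next round, worth 0.67 × 300 = 201 now, so the employer offers 201, keeping 99.
Round 1 (the candidate proposes): the employer can get 99 next round, worth 0.8 × 99 = 79.2 now. The candidate offers 79.2 and keeps 300 − 79.2 = 220.8.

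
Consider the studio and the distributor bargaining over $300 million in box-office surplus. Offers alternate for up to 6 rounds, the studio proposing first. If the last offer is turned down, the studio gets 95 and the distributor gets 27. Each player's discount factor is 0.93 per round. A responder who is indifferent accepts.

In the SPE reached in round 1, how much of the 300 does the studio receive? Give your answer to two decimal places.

120.96

By backward induction:
Round 6 (the distributor proposes): the studio gets 95 if talks fail, so the distributor offers 95 and keeps 205.
Round 5 (the studio proposes): the distributor can get 205 next round, worth 0.93 × 205 = 190.65 now. The studio offers 190.65 and keeps 300 − 190.65 = 109.35.
Round 4 (the distributor proposes): the studio can get 109.35 next round, worth 0.93 × 109.35 = 101.6955 now. The distributor offers 101.6955 and keeps 300 − 101.6955 = 198.3045.
Round 3 (the studio proposes): the distributor can get 198.3045 next round, worth 0.93 × 198.3045 = 184.423185 now, so the studio offers 184.423185, keeping 115.576815.
Round 2 (the distributor proposes): the studio can get 115.576815 next round, worth 0.93 × 115.576815 = 107.48643795 now, so the distributor offers 107.48643795, keeping 192.51356205.
Round 1 (the studio proposes): the distributor can get 192.51356205 next round, worth 0.93 × 192.51356205 = 179.0376127065 now. The studio offers 179.0376127065 and keeps 300 − 179.0376127065 = 120.9623872935.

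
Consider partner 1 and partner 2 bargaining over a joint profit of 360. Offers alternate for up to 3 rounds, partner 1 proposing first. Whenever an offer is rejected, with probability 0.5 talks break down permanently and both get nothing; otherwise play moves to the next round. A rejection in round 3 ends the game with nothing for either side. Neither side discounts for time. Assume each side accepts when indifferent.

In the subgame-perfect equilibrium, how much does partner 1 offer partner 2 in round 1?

By backward induction:
Round 3 (partner 1 proposes): rejection yields 0 for partner 2; partner 1 offers 0 and keeps 360.
Round 2 (partner 2 proposes): rejecting gives partner 1 an expected 0.5 × 360 = 180, so partner 2 offers 180, keeping 180.
Round 1 (partner 1 proposes): rejecting gives partner 2 an expected 0.5 × 180 = 90; partner 1 offers that and keeps 270.

90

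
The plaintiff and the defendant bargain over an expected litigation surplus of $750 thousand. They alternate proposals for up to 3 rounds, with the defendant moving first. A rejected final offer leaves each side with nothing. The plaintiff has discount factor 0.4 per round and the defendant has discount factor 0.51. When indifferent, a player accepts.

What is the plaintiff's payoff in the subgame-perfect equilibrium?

Round 3 (the defendant proposes): rejection yields 0 for the plaintiff; the defendant offers 0 and keeps 750.
Round 2 (the plaintiff proposes): the defendant can get 750 next round, worth 0.51 × 750 = 382.5 now, so the plaintiff offers 382.5, keeping 367.5.
Round 1 (the defendant proposes): the plaintiff can get 367.5 next round, worth 0.4 × 367.5 = 147 now, so the defendant offers 147, keeping 603.

147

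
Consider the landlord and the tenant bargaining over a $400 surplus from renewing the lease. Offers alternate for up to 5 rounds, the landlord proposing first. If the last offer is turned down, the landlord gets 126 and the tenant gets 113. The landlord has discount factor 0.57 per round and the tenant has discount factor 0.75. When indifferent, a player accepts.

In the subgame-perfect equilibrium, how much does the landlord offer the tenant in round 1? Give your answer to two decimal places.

Round 5 (the landlord proposes): the tenant gets 113 if talks fail, so the landlord offers 113 and keeps 287.
Round 4 (the tenant proposes): the landlord can get 287 next round, worth 0.57 × 287 = 163.59 now, so the tenant offers 163.59, keeping 236.41.
Round 3 (the landlord proposes): the tenant can get 236.41 next round, worth 0.75 × 236.41 = 177.3075 now. The landlord offers 177.3075 and keeps 400 − 177.3075 = 222.6925.
Round 2 (the tenant proposes): the landlord can get 222.6925 next round, worth 0.57 × 222.6925 = 126.934725 now; the tenant offers that and keeps 273.065275.
Round 1 (the landlord proposes): the tenant can get 273.065275 next round, worth 0.75 × 273.065275 = 204.79895625 now; the landlord offers that and keeps 195.20104375.

204.80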